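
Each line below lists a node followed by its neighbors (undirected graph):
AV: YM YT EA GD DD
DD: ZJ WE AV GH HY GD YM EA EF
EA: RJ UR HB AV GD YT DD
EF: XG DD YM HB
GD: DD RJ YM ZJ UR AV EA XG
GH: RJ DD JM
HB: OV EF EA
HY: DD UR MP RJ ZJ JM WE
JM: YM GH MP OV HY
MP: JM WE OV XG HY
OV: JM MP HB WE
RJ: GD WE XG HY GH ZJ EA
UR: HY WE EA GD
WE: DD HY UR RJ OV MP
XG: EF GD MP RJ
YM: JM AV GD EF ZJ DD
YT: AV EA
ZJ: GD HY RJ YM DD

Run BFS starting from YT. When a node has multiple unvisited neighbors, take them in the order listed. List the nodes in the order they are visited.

Visit YT; enqueue AV, EA → queue [AV, EA]
Visit AV; enqueue YM, GD, DD → queue [EA, YM, GD, DD]
Visit EA; enqueue RJ, UR, HB → queue [YM, GD, DD, RJ, UR, HB]
Visit YM; enqueue JM, EF, ZJ → queue [GD, DD, RJ, UR, HB, JM, EF, ZJ]
Visit GD; enqueue XG → queue [DD, RJ, UR, HB, JM, EF, ZJ, XG]
Visit DD; enqueue WE, GH, HY → queue [RJ, UR, HB, JM, EF, ZJ, XG, WE, GH, HY]
Visit RJ → queue [UR, HB, JM, EF, ZJ, XG, WE, GH, HY]
Visit UR → queue [HB, JM, EF, ZJ, XG, WE, GH, HY]
Visit HB; enqueue OV → queue [JM, EF, ZJ, XG, WE, GH, HY, OV]
Visit JM; enqueue MP → queue [EF, ZJ, XG, WE, GH, HY, OV, MP]
Visit EF → queue [ZJ, XG, WE, GH, HY, OV, MP]
Visit ZJ → queue [XG, WE, GH, HY, OV, MP]
Visit XG → queue [WE, GH, HY, OV, MP]
Visit WE → queue [GH, HY, OV, MP]
Visit GH → queue [HY, OV, MP]
Visit HY → queue [OV, MP]
Visit OV → queue [MP]
Visit MP → queue []

YT, AV, EA, YM, GD, DD, RJ, UR, HB, JM, EF, ZJ, XG, WE, GH, HY, OV, MP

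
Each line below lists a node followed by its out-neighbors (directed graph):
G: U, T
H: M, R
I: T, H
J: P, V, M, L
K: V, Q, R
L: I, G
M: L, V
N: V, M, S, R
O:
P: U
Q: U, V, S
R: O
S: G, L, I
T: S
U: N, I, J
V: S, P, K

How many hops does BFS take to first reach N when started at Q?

Level 0: Q
Level 1: S, U, V
Level 2: G, I, J, K, L, N, P
Level 3: H, M, R, T
Level 4: O
N first appears at level 2.

2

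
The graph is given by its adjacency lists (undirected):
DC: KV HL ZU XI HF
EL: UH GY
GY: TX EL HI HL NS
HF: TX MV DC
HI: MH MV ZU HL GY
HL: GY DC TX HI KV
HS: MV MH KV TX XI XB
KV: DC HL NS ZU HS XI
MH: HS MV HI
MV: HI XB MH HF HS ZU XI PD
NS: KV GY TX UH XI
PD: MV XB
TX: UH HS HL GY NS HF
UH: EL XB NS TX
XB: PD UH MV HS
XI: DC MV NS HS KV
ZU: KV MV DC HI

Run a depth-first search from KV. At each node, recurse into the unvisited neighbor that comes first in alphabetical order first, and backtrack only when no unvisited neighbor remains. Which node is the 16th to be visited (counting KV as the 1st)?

XI

Visit KV
KV → DC
DC → HF
HF → MV
MV → HI
HI → GY
GY → EL
EL → UH
UH → NS
NS → TX
TX → HL
TX → HS
HS → MH
HS → XB
XB → PD
HS → XI
HI → ZU

Visit order: KV, DC, HF, MV, HI, GY, EL, UH, NS, TX, HL, HS, MH, XB, PD, XI, ZU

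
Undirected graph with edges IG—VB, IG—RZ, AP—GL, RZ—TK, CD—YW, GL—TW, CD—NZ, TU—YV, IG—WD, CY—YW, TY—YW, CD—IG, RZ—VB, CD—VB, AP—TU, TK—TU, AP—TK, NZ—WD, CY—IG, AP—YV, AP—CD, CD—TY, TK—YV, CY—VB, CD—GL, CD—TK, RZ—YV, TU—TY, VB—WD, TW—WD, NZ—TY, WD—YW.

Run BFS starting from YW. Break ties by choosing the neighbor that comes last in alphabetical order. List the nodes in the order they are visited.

Visit YW; enqueue WD, TY, CY, CD → queue [WD, TY, CY, CD]
Visit WD; enqueue VB, TW, NZ, IG → queue [TY, CY, CD, VB, TW, NZ, IG]
Visit TY; enqueue TU → queue [CY, CD, VB, TW, NZ, IG, TU]
Visit CY → queue [CD, VB, TW, NZ, IG, TU]
Visit CD; enqueue TK, GL, AP → queue [VB, TW, NZ, IG, TU, TK, GL, AP]
Visit VB; enqueue RZ → queue [TW, NZ, IG, TU, TK, GL, AP, RZ]
Visit TW → queue [NZ, IG, TU, TK, GL, AP, RZ]
Visit NZ → queue [IG, TU, TK, GL, AP, RZ]
Visit IG → queue [TU, TK, GL, AP, RZ]
Visit TU; enqueue YV → queue [TK, GL, AP, RZ, YV]
Visit TK → queue [GL, AP, RZ, YV]
Visit GL → queue [AP, RZ, YV]
Visit AP → queue [RZ, YV]
Visit RZ → queue [YV]
Visit YV → queue []

YW, WD, TY, CY, CD, VB, TW, NZ, IG, TU, TK, GL, AP, RZ, YV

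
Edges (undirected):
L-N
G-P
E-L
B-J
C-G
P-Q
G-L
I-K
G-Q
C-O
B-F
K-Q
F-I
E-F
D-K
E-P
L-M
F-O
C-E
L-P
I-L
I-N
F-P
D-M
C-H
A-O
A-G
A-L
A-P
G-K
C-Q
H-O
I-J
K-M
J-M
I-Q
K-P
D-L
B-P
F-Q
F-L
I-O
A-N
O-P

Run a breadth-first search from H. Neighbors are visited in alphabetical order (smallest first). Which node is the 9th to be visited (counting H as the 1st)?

Visit H; enqueue C, O → queue [C, O]
Visit C; enqueue E, G, Q → queue [O, E, G, Q]
Visit O; enqueue A, F, I, P → queue [E, G, Q, A, F, I, P]
Visit E; enqueue L → queue [G, Q, A, F, I, P, L]
Visit G; enqueue K → queue [Q, A, F, I, P, L, K]
Visit Q → queue [A, F, I, P, L, K]
Visit A; enqueue N → queue [F, I, P, L, K, N]
Visit F; enqueue B → queue [I, P, L, K, N, B]
Visit I; enqueue J → queue [P, L, K, N, B, J]
Visit P → queue [L, K, N, B, J]
Visit L; enqueue D, M → queue [K, N, B, J, D, M]
Visit K → queue [N, B, J, D, M]
Visit N → queue [B, J, D, M]
Visit B → queue [J, D, M]
Visit J → queue [D, M]
Visit D → queue [M]
Visit M → queue []

Visit order: H, C, O, E, G, Q, A, F, I, P, L, K, N, B, J, D, M

I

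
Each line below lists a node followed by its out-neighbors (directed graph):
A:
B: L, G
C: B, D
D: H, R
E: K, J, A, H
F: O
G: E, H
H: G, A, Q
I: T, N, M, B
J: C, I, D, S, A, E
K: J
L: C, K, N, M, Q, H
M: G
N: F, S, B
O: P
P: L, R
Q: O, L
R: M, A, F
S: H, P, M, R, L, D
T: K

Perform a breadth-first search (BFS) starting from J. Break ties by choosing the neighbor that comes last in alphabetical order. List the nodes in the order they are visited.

J, S, I, E, D, C, A, R, P, M, L, H, T, N, B, K, F, G, Q, O

Visit J; enqueue S, I, E, D, C, A → queue [S, I, E, D, C, A]
Visit S; enqueue R, P, M, L, H → queue [I, E, D, C, A, R, P, M, L, H]
Visit I; enqueue T, N, B → queue [E, D, C, A, R, P, M, L, H, T, N, B]
Visit E; enqueue K → queue [D, C, A, R, P, M, L, H, T, N, B, K]
Visit D → queue [C, A, R, P, M, L, H, T, N, B, K]
Visit C → queue [A, R, P, M, L, H, T, N, B, K]
Visit A → queue [R, P, M, L, H, T, N, B, K]
Visit R; enqueue F → queue [P, M, L, H, T, N, B, K, F]
Visit P → queue [M, L, H, T, N, B, K, F]
Visit M; enqueue G → queue [L, H, T, N, B, K, F, G]
Visit L; enqueue Q → queue [H, T, N, B, K, F, G, Q]
Visit H → queue [T, N, B, K, F, G, Q]
Visit T → queue [N, B, K, F, G, Q]
Visit N → queue [B, K, F, G, Q]
Visit B → queue [K, F, G, Q]
Visit K → queue [F, G, Q]
Visit F; enqueue O → queue [G, Q, O]
Visit G → queue [Q, O]
Visit Q → queue [O]
Visit O → queue []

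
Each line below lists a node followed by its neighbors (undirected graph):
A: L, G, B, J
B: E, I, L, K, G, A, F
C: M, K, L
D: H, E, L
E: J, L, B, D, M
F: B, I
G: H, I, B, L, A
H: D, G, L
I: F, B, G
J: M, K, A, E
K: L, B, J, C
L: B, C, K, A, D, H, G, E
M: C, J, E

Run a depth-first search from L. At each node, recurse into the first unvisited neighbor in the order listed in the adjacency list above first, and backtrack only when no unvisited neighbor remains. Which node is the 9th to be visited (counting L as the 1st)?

Visit L
L → B
B → E
E → J
J → M
M → C
C → K
J → A
A → G
G → H
H → D
G → I
I → F

Visit order: L, B, E, J, M, C, K, A, G, H, D, I, F

G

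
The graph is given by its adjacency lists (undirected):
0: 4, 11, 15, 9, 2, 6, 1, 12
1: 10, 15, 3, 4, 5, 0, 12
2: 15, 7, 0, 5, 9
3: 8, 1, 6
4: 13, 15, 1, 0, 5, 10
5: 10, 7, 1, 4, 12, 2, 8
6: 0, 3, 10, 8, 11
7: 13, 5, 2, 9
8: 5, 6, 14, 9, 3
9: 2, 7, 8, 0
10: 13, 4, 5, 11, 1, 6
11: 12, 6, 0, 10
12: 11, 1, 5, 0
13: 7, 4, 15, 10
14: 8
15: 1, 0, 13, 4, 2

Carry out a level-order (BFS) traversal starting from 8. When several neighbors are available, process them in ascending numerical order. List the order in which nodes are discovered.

Visit 8; enqueue 3, 5, 6, 9, 14 → queue [3, 5, 6, 9, 14]
Visit 3; enqueue 1 → queue [5, 6, 9, 14, 1]
Visit 5; enqueue 2, 4, 7, 10, 12 → queue [6, 9, 14, 1, 2, 4, 7, 10, 12]
Visit 6; enqueue 0, 11 → queue [9, 14, 1, 2, 4, 7, 10, 12, 0, 11]
Visit 9 → queue [14, 1, 2, 4, 7, 10, 12, 0, 11]
Visit 14 → queue [1, 2, 4, 7, 10, 12, 0, 11]
Visit 1; enqueue 15 → queue [2, 4, 7, 10, 12, 0, 11, 15]
Visit 2 → queue [4, 7, 10, 12, 0, 11, 15]
Visit 4; enqueue 13 → queue [7, 10, 12, 0, 11, 15, 13]
Visit 7 → queue [10, 12, 0, 11, 15, 13]
Visit 10 → queue [12, 0, 11, 15, 13]
Visit 12 → queue [0, 11, 15, 13]
Visit 0 → queue [11, 15, 13]
Visit 11 → queue [15, 13]
Visit 15 → queue [13]
Visit 13 → queue []

8 3 5 6 9 14 1 2 4 7 10 12 0 11 15 13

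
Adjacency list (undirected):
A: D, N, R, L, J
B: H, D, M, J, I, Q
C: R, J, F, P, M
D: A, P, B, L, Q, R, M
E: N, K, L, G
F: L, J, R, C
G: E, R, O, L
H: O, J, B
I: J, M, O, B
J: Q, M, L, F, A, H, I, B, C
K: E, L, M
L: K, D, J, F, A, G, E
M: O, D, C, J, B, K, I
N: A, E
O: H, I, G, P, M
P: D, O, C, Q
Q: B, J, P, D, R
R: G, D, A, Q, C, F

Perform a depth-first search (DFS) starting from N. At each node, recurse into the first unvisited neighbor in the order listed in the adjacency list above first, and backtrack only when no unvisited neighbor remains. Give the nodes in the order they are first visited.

Visit N
N → A
A → D
D → P
P → O
O → H
H → J
J → Q
Q → B
B → M
M → C
C → R
R → G
G → E
E → K
K → L
L → F
M → I

N → A → D → P → O → H → J → Q → B → M → C → R → G → E → K → L → F → I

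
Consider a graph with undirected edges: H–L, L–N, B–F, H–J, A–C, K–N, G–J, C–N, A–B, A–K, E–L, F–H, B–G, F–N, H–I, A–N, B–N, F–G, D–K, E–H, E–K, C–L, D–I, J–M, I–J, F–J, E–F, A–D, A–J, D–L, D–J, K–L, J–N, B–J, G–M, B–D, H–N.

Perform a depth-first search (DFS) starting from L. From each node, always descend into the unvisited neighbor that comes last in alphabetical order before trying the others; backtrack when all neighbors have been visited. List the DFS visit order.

L, N, K, E, H, J, M, G, F, B, D, I, A, C

Visit L
L → N
N → K
K → E
E → H
H → J
J → M
M → G
G → F
F → B
B → D
D → I
D → A
A → C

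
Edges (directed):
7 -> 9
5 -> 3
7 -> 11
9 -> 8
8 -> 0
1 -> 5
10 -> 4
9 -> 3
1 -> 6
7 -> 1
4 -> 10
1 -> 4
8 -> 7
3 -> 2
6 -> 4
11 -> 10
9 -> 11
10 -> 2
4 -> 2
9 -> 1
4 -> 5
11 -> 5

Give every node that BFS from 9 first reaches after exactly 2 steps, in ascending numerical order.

Level 0: 9
Level 1: 1, 3, 8, 11
Level 2: 0, 2, 4, 5, 6, 7, 10

0, 2, 4, 5, 6, 7, 10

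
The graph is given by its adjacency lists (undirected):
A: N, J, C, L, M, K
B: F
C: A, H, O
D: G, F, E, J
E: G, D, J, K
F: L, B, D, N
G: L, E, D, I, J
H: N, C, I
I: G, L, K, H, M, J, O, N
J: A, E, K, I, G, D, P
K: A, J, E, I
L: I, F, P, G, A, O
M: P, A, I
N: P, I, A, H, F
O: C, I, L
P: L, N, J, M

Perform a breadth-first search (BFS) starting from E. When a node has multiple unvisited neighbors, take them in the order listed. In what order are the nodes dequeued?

Visit E; enqueue G, D, J, K → queue [G, D, J, K]
Visit G; enqueue L, I → queue [D, J, K, L, I]
Visit D; enqueue F → queue [J, K, L, I, F]
Visit J; enqueue A, P → queue [K, L, I, F, A, P]
Visit K → queue [L, I, F, A, P]
Visit L; enqueue O → queue [I, F, A, P, O]
Visit I; enqueue H, M, N → queue [F, A, P, O, H, M, N]
Visit F; enqueue B → queue [A, P, O, H, M, N, B]
Visit A; enqueue C → queue [P, O, H, M, N, B, C]
Visit P → queue [O, H, M, N, B, C]
Visit O → queue [H, M, N, B, C]
Visit H → queue [M, N, B, C]
Visit M → queue [N, B, C]
Visit N → queue [B, C]
Visit B → queue [C]
Visit C → queue []

E, G, D, J, K, L, I, F, A, P, O, H, M, N, B, C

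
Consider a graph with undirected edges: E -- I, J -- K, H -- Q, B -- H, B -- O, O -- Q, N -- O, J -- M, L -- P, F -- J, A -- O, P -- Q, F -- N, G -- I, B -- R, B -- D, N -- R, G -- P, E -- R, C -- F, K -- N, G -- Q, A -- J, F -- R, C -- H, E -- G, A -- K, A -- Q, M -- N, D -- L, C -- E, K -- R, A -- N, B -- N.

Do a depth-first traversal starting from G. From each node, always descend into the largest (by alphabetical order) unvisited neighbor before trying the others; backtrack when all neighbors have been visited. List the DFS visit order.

Visit G
G → Q
Q → P
P → L
L → D
D → B
B → R
R → N
N → O
O → A
A → K
K → J
J → M
J → F
F → C
C → H
C → E
E → I

G → Q → P → L → D → B → R → N → O → A → K → J → M → F → C → H → E → I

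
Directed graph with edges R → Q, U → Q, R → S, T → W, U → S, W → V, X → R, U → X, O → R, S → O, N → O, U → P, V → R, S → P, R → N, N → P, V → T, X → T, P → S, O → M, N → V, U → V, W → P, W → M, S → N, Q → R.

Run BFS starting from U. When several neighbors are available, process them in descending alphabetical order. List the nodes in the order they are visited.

U X V S Q P T R O N W M

Visit U; enqueue X, V, S, Q, P → queue [X, V, S, Q, P]
Visit X; enqueue T, R → queue [V, S, Q, P, T, R]
Visit V → queue [S, Q, P, T, R]
Visit S; enqueue O, N → queue [Q, P, T, R, O, N]
Visit Q → queue [P, T, R, O, N]
Visit P → queue [T, R, O, N]
Visit T; enqueue W → queue [R, O, N, W]
Visit R → queue [O, N, W]
Visit O; enqueue M → queue [N, W, M]
Visit N → queue [W, M]
Visit W → queue [M]
Visit M → queue []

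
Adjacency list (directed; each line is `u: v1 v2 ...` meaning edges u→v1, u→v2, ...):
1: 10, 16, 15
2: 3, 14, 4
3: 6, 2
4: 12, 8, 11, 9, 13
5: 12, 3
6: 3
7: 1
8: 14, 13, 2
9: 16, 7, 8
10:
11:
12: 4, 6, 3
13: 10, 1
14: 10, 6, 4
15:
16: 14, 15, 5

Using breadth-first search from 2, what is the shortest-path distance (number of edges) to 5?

4

Level 0: 2
Level 1: 3, 4, 14
Level 2: 6, 8, 9, 10, 11, 12, 13
Level 3: 1, 7, 16
Level 4: 5, 15
5 first appears at level 4.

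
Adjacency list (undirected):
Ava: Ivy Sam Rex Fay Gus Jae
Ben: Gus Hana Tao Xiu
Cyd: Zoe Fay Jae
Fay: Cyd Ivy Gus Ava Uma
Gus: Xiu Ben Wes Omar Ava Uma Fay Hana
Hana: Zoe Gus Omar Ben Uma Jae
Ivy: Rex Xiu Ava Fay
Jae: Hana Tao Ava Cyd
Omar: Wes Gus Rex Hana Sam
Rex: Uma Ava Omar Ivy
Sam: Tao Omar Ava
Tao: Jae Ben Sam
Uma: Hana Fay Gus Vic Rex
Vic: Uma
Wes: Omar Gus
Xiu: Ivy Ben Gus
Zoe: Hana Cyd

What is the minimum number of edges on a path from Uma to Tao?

Level 0: Uma
Level 1: Fay, Gus, Hana, Rex, Vic
Level 2: Ava, Ben, Cyd, Ivy, Jae, Omar, Wes, Xiu, Zoe
Level 3: Sam, Tao
Tao first appears at level 3.

3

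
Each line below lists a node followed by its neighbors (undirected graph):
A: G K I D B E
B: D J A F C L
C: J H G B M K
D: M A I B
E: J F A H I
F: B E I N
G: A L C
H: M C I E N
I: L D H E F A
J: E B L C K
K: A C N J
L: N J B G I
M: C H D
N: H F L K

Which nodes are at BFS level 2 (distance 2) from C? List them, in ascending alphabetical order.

Level 0: C
Level 1: B, G, H, J, K, M
Level 2: A, D, E, F, I, L, N

A, D, E, F, I, L, N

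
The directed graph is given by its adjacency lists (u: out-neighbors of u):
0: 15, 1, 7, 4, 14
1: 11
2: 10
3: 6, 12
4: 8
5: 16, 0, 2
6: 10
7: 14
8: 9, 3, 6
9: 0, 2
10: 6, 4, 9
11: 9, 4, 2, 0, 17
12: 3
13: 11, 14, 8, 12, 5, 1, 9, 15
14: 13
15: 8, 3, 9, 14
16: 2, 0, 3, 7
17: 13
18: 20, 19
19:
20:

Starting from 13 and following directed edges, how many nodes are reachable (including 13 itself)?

BFS from 13 visits: 13, 11, 14, 8, 12, 5, 1, 9, 15, 4, 2, 0, 17, 3, 6, 16, 10, 7
Reachable nodes: 18 of 21 total.

18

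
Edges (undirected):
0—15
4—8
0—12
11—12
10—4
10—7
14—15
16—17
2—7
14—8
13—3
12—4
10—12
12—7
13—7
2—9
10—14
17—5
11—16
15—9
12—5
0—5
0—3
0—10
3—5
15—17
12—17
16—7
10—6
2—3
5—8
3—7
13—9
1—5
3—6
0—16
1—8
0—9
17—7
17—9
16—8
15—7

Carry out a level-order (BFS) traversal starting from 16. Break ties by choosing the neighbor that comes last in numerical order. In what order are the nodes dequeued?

16 17 11 8 7 0 15 12 9 5 14 4 1 13 10 3 2 6

Visit 16; enqueue 17, 11, 8, 7, 0 → queue [17, 11, 8, 7, 0]
Visit 17; enqueue 15, 12, 9, 5 → queue [11, 8, 7, 0, 15, 12, 9, 5]
Visit 11 → queue [8, 7, 0, 15, 12, 9, 5]
Visit 8; enqueue 14, 4, 1 → queue [7, 0, 15, 12, 9, 5, 14, 4, 1]
Visit 7; enqueue 13, 10, 3, 2 → queue [0, 15, 12, 9, 5, 14, 4, 1, 13, 10, 3, 2]
Visit 0 → queue [15, 12, 9, 5, 14, 4, 1, 13, 10, 3, 2]
Visit 15 → queue [12, 9, 5, 14, 4, 1, 13, 10, 3, 2]
Visit 12 → queue [9, 5, 14, 4, 1, 13, 10, 3, 2]
Visit 9 → queue [5, 14, 4, 1, 13, 10, 3, 2]
Visit 5 → queue [14, 4, 1, 13, 10, 3, 2]
Visit 14 → queue [4, 1, 13, 10, 3, 2]
Visit 4 → queue [1, 13, 10, 3, 2]
Visit 1 → queue [13, 10, 3, 2]
Visit 13 → queue [10, 3, 2]
Visit 10; enqueue 6 → queue [3, 2, 6]
Visit 3 → queue [2, 6]
Visit 2 → queue [6]
Visit 6 → queue []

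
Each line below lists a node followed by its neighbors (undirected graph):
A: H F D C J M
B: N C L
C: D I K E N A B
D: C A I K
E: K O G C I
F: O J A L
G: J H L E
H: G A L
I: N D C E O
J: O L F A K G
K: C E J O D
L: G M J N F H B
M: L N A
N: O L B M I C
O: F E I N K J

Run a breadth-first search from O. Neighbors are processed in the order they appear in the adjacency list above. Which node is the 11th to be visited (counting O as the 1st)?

C

Visit O; enqueue F, E, I, N, K, J → queue [F, E, I, N, K, J]
Visit F; enqueue A, L → queue [E, I, N, K, J, A, L]
Visit E; enqueue G, C → queue [I, N, K, J, A, L, G, C]
Visit I; enqueue D → queue [N, K, J, A, L, G, C, D]
Visit N; enqueue B, M → queue [K, J, A, L, G, C, D, B, M]
Visit K → queue [J, A, L, G, C, D, B, M]
Visit J → queue [A, L, G, C, D, B, M]
Visit A; enqueue H → queue [L, G, C, D, B, M, H]
Visit L → queue [G, C, D, B, M, H]
Visit G → queue [C, D, B, M, H]
Visit C → queue [D, B, M, H]
Visit D → queue [B, M, H]
Visit B → queue [M, H]
Visit M → queue [H]
Visit H → queue []

Visit order: O, F, E, I, N, K, J, A, L, G, C, D, B, M, H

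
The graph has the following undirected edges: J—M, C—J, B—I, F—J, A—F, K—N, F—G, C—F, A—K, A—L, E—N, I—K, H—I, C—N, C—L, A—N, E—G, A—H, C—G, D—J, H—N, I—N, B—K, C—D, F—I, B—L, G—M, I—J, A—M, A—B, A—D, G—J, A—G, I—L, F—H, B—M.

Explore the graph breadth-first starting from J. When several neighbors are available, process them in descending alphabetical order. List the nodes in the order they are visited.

Visit J; enqueue M, I, G, F, D, C → queue [M, I, G, F, D, C]
Visit M; enqueue B, A → queue [I, G, F, D, C, B, A]
Visit I; enqueue N, L, K, H → queue [G, F, D, C, B, A, N, L, K, H]
Visit G; enqueue E → queue [F, D, C, B, A, N, L, K, H, E]
Visit F → queue [D, C, B, A, N, L, K, H, E]
Visit D → queue [C, B, A, N, L, K, H, E]
Visit C → queue [B, A, N, L, K, H, E]
Visit B → queue [A, N, L, K, H, E]
Visit A → queue [N, L, K, H, E]
Visit N → queue [L, K, H, E]
Visit L → queue [K, H, E]
Visit K → queue [H, E]
Visit H → queue [E]
Visit E → queue []

J → M → I → G → F → D → C → B → A → N → L → K → H → E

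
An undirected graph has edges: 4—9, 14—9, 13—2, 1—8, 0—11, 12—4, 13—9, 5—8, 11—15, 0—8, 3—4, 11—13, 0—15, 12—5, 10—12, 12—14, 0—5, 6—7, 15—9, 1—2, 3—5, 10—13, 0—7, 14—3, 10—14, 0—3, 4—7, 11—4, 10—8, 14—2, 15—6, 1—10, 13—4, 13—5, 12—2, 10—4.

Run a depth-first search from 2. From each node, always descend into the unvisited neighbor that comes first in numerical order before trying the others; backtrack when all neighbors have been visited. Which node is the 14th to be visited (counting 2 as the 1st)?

Visit 2
2 → 1
1 → 8
8 → 0
0 → 3
3 → 4
4 → 7
7 → 6
6 → 15
15 → 9
9 → 13
13 → 5
5 → 12
12 → 10
10 → 14
13 → 11

Visit order: 2, 1, 8, 0, 3, 4, 7, 6, 15, 9, 13, 5, 12, 10, 14, 11

10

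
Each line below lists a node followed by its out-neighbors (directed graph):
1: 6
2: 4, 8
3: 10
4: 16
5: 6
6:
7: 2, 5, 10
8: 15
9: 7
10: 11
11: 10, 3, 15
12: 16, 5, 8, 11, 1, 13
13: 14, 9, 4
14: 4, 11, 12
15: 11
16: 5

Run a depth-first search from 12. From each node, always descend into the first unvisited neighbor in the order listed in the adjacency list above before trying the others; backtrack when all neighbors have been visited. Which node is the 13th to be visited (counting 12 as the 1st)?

4

Visit 12
12 → 16
16 → 5
5 → 6
12 → 8
8 → 15
15 → 11
11 → 10
11 → 3
12 → 1
12 → 13
13 → 14
14 → 4
13 → 9
9 → 7
7 → 2

Visit order: 12, 16, 5, 6, 8, 15, 11, 10, 3, 1, 13, 14, 4, 9, 7, 2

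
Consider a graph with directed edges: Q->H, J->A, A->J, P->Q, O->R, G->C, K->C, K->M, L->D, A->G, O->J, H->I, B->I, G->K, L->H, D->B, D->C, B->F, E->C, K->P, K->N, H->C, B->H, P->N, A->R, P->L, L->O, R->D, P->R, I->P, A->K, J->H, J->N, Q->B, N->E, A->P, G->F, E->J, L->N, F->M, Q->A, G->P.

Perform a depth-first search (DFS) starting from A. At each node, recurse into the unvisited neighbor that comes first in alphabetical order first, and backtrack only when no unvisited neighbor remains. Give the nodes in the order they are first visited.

Visit A
A → G
G → C
G → F
F → M
G → K
K → N
N → E
E → J
J → H
H → I
I → P
P → L
L → D
D → B
L → O
O → R
P → Q

A G C F M K N E J H I P L D B O R Q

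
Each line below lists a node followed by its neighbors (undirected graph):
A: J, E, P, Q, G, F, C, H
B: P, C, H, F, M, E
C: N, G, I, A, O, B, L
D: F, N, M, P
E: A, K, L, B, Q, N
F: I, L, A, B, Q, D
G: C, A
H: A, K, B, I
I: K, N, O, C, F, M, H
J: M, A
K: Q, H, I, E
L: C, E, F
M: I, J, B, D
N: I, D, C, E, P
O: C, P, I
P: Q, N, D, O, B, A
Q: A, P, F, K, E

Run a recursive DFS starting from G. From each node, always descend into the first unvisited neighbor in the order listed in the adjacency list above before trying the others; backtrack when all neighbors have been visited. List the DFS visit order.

Visit G
G → C
C → N
N → I
I → K
K → Q
Q → A
A → J
J → M
M → B
B → P
P → D
D → F
F → L
L → E
P → O
B → H

G -> C -> N -> I -> K -> Q -> A -> J -> M -> B -> P -> D -> F -> L -> E -> O -> H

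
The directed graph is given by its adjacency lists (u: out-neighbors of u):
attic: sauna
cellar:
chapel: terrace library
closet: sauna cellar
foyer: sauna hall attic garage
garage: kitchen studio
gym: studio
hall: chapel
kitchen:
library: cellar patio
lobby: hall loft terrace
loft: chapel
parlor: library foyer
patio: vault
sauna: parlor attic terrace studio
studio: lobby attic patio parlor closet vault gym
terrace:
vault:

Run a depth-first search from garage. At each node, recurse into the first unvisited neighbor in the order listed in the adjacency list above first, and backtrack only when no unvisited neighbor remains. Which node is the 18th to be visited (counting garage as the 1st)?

Visit garage
garage → kitchen
garage → studio
studio → lobby
lobby → hall
hall → chapel
chapel → terrace
chapel → library
library → cellar
library → patio
patio → vault
lobby → loft
studio → attic
attic → sauna
sauna → parlor
parlor → foyer
studio → closet
studio → gym

Visit order: garage, kitchen, studio, lobby, hall, chapel, terrace, library, cellar, patio, vault, loft, attic, sauna, parlor, foyer, closet, gym

gym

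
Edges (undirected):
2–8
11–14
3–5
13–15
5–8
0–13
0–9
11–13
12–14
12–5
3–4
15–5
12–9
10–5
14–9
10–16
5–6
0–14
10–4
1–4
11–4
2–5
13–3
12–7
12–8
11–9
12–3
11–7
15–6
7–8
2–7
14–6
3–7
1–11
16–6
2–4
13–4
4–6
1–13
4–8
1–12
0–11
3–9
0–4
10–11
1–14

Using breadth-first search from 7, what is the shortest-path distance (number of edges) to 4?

Level 0: 7
Level 1: 2, 3, 8, 11, 12
Level 2: 0, 1, 4, 5, 9, 10, 13, 14
Level 3: 6, 15, 16
4 first appears at level 2.

2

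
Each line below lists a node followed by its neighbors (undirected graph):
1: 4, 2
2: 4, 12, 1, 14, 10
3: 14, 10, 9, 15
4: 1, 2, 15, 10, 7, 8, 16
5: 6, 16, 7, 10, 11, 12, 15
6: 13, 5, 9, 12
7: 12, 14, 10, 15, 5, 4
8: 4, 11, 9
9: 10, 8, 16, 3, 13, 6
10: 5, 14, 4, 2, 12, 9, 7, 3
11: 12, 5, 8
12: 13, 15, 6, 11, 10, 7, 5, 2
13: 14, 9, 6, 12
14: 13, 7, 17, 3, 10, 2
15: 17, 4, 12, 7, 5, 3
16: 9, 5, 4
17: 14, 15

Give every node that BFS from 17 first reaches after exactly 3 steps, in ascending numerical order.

Level 0: 17
Level 1: 14, 15
Level 2: 2, 3, 4, 5, 7, 10, 12, 13
Level 3: 1, 6, 8, 9, 11, 16

1, 6, 8, 9, 11, 16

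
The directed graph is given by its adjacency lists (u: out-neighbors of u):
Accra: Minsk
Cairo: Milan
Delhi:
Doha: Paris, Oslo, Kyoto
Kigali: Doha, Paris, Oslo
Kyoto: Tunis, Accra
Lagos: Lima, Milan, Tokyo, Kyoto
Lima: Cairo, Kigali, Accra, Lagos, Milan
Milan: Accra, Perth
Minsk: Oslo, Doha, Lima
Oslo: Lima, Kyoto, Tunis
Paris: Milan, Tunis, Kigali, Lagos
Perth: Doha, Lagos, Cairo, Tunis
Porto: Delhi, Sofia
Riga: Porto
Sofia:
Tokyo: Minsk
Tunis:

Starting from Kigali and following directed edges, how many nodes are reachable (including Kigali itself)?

14

BFS from Kigali visits: Kigali, Doha, Paris, Oslo, Kyoto, Milan, Tunis, Lagos, Lima, Accra, Perth, Tokyo, Cairo, Minsk
Reachable nodes: 14 of 18 total.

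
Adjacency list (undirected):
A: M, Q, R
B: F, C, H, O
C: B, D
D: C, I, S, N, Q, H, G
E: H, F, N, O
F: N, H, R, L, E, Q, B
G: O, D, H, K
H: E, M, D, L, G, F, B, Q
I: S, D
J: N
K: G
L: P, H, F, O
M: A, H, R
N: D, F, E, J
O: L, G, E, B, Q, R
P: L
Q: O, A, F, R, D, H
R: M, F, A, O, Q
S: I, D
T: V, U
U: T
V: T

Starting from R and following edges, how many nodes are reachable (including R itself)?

BFS from R visits: R, A, F, M, O, Q, B, E, H, L, N, G, D, C, P, J, K, I, S
Reachable nodes: 19 of 22 total.

19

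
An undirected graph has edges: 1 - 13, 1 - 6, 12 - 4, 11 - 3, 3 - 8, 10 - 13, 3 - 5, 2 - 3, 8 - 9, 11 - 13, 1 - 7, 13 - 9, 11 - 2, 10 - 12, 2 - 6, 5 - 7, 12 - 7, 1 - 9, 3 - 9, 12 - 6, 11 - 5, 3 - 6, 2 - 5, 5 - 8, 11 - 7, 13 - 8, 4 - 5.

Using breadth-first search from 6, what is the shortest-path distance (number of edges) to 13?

2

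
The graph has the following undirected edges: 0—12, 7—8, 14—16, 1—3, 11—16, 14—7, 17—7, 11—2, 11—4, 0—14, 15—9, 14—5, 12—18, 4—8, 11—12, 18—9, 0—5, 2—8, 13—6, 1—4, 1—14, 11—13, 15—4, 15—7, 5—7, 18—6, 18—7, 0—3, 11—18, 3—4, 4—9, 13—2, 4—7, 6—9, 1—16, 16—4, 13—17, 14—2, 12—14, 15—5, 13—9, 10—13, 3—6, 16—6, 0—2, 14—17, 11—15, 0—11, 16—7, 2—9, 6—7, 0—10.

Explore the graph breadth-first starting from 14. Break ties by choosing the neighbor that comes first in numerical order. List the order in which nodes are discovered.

Visit 14; enqueue 0, 1, 2, 5, 7, 12, 16, 17 → queue [0, 1, 2, 5, 7, 12, 16, 17]
Visit 0; enqueue 3, 10, 11 → queue [1, 2, 5, 7, 12, 16, 17, 3, 10, 11]
Visit 1; enqueue 4 → queue [2, 5, 7, 12, 16, 17, 3, 10, 11, 4]
Visit 2; enqueue 8, 9, 13 → queue [5, 7, 12, 16, 17, 3, 10, 11, 4, 8, 9, 13]
Visit 5; enqueue 15 → queue [7, 12, 16, 17, 3, 10, 11, 4, 8, 9, 13, 15]
Visit 7; enqueue 6, 18 → queue [12, 16, 17, 3, 10, 11, 4, 8, 9, 13, 15, 6, 18]
Visit 12 → queue [16, 17, 3, 10, 11, 4, 8, 9, 13, 15, 6, 18]
Visit 16 → queue [17, 3, 10, 11, 4, 8, 9, 13, 15, 6, 18]
Visit 17 → queue [3, 10, 11, 4, 8, 9, 13, 15, 6, 18]
Visit 3 → queue [10, 11, 4, 8, 9, 13, 15, 6, 18]
Visit 10 → queue [11, 4, 8, 9, 13, 15, 6, 18]
Visit 11 → queue [4, 8, 9, 13, 15, 6, 18]
Visit 4 → queue [8, 9, 13, 15, 6, 18]
Visit 8 → queue [9, 13, 15, 6, 18]
Visit 9 → queue [13, 15, 6, 18]
Visit 13 → queue [15, 6, 18]
Visit 15 → queue [6, 18]
Visit 6 → queue [18]
Visit 18 → queue []

14 -> 0 -> 1 -> 2 -> 5 -> 7 -> 12 -> 16 -> 17 -> 3 -> 10 -> 11 -> 4 -> 8 -> 9 -> 13 -> 15 -> 6 -> 18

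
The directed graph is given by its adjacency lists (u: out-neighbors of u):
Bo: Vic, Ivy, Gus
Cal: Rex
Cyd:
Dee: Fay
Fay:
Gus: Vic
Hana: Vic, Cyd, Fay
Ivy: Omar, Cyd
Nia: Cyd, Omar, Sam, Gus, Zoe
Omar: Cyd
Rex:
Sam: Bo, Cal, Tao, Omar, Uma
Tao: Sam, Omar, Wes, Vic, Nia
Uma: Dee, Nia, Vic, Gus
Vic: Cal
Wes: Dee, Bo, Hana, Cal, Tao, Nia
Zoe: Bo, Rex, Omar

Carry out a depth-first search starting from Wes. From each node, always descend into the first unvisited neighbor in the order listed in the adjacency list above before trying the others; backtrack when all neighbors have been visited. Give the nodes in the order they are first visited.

Wes → Dee → Fay → Bo → Vic → Cal → Rex → Ivy → Omar → Cyd → Gus → Hana → Tao → Sam → Uma → Nia → Zoe

Visit Wes
Wes → Dee
Dee → Fay
Wes → Bo
Bo → Vic
Vic → Cal
Cal → Rex
Bo → Ivy
Ivy → Omar
Omar → Cyd
Bo → Gus
Wes → Hana
Wes → Tao
Tao → Sam
Sam → Uma
Uma → Nia
Nia → Zoe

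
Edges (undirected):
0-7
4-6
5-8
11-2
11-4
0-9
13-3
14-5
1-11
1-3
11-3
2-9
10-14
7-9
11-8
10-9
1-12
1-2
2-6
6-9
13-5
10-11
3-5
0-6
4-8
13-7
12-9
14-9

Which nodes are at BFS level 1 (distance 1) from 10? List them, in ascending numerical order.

9, 11, 14

Level 0: 10
Level 1: 9, 11, 14
Level 2: 0, 1, 2, 3, 4, 5, 6, 7, 8, 12
Level 3: 13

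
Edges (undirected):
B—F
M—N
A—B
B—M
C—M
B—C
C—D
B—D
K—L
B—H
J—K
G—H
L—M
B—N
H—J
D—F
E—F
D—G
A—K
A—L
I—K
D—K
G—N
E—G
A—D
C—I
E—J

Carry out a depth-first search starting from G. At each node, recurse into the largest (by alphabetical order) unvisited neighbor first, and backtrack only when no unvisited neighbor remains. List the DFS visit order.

G -> N -> M -> L -> K -> J -> H -> B -> F -> E -> D -> C -> I -> A

Visit G
G → N
N → M
M → L
L → K
K → J
J → H
H → B
B → F
F → E
F → D
D → C
C → I
D → A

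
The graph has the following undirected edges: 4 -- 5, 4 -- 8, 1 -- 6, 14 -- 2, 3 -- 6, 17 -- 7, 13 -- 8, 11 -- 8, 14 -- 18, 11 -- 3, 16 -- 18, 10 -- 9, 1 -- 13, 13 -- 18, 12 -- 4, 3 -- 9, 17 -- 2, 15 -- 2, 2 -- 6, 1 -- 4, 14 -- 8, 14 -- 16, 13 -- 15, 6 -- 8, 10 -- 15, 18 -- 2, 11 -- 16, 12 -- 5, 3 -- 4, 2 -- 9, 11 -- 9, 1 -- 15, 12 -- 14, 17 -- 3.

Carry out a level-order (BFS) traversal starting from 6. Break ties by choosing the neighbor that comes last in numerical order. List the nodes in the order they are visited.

Visit 6; enqueue 8, 3, 2, 1 → queue [8, 3, 2, 1]
Visit 8; enqueue 14, 13, 11, 4 → queue [3, 2, 1, 14, 13, 11, 4]
Visit 3; enqueue 17, 9 → queue [2, 1, 14, 13, 11, 4, 17, 9]
Visit 2; enqueue 18, 15 → queue [1, 14, 13, 11, 4, 17, 9, 18, 15]
Visit 1 → queue [14, 13, 11, 4, 17, 9, 18, 15]
Visit 14; enqueue 16, 12 → queue [13, 11, 4, 17, 9, 18, 15, 16, 12]
Visit 13 → queue [11, 4, 17, 9, 18, 15, 16, 12]
Visit 11 → queue [4, 17, 9, 18, 15, 16, 12]
Visit 4; enqueue 5 → queue [17, 9, 18, 15, 16, 12, 5]
Visit 17; enqueue 7 → queue [9, 18, 15, 16, 12, 5, 7]
Visit 9; enqueue 10 → queue [18, 15, 16, 12, 5, 7, 10]
Visit 18 → queue [15, 16, 12, 5, 7, 10]
Visit 15 → queue [16, 12, 5, 7, 10]
Visit 16 → queue [12, 5, 7, 10]
Visit 12 → queue [5, 7, 10]
Visit 5 → queue [7, 10]
Visit 7 → queue [10]
Visit 10 → queue []

6, 8, 3, 2, 1, 14, 13, 11, 4, 17, 9, 18, 15, 16, 12, 5, 7, 10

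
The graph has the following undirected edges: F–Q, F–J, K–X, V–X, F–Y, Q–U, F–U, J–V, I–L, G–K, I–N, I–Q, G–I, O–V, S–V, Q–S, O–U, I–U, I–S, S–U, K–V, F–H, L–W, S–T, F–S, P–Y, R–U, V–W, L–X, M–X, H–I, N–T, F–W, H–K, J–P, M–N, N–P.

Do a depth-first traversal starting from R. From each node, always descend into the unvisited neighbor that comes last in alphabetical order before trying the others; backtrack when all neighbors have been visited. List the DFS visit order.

R -> U -> S -> V -> X -> M -> N -> T -> P -> Y -> F -> W -> L -> I -> Q -> H -> K -> G -> J -> O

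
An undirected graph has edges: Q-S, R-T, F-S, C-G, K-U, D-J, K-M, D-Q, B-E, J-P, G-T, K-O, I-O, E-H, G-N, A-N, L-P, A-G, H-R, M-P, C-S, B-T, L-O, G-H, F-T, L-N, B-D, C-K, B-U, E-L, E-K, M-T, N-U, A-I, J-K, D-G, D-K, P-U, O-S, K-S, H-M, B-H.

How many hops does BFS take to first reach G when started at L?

2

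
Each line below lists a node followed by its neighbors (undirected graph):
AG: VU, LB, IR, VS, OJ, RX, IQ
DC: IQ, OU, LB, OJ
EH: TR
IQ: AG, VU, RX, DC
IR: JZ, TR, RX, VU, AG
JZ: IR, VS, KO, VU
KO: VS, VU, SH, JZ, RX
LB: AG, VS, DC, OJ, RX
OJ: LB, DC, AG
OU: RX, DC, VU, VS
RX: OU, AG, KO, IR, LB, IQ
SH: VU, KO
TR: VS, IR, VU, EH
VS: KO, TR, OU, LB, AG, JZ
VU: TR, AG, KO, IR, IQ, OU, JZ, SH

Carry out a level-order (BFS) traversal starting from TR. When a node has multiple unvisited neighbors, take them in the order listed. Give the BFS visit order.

TR VS IR VU EH KO OU LB AG JZ RX IQ SH DC OJ

Visit TR; enqueue VS, IR, VU, EH → queue [VS, IR, VU, EH]
Visit VS; enqueue KO, OU, LB, AG, JZ → queue [IR, VU, EH, KO, OU, LB, AG, JZ]
Visit IR; enqueue RX → queue [VU, EH, KO, OU, LB, AG, JZ, RX]
Visit VU; enqueue IQ, SH → queue [EH, KO, OU, LB, AG, JZ, RX, IQ, SH]
Visit EH → queue [KO, OU, LB, AG, JZ, RX, IQ, SH]
Visit KO → queue [OU, LB, AG, JZ, RX, IQ, SH]
Visit OU; enqueue DC → queue [LB, AG, JZ, RX, IQ, SH, DC]
Visit LB; enqueue OJ → queue [AG, JZ, RX, IQ, SH, DC, OJ]
Visit AG → queue [JZ, RX, IQ, SH, DC, OJ]
Visit JZ → queue [RX, IQ, SH, DC, OJ]
Visit RX → queue [IQ, SH, DC, OJ]
Visit IQ → queue [SH, DC, OJ]
Visit SH → queue [DC, OJ]
Visit DC → queue [OJ]
Visit OJ → queue []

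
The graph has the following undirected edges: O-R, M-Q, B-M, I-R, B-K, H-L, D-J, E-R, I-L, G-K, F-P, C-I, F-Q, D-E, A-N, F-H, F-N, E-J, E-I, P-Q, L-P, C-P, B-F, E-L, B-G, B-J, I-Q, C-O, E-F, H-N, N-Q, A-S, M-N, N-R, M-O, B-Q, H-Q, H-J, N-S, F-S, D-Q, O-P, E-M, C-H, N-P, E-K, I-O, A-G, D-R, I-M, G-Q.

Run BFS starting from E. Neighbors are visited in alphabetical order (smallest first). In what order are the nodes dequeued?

E, D, F, I, J, K, L, M, R, Q, B, H, N, P, S, C, O, G, A

Visit E; enqueue D, F, I, J, K, L, M, R → queue [D, F, I, J, K, L, M, R]
Visit D; enqueue Q → queue [F, I, J, K, L, M, R, Q]
Visit F; enqueue B, H, N, P, S → queue [I, J, K, L, M, R, Q, B, H, N, P, S]
Visit I; enqueue C, O → queue [J, K, L, M, R, Q, B, H, N, P, S, C, O]
Visit J → queue [K, L, M, R, Q, B, H, N, P, S, C, O]
Visit K; enqueue G → queue [L, M, R, Q, B, H, N, P, S, C, O, G]
Visit L → queue [M, R, Q, B, H, N, P, S, C, O, G]
Visit M → queue [R, Q, B, H, N, P, S, C, O, G]
Visit R → queue [Q, B, H, N, P, S, C, O, G]
Visit Q → queue [B, H, N, P, S, C, O, G]
Visit B → queue [H, N, P, S, C, O, G]
Visit H → queue [N, P, S, C, O, G]
Visit N; enqueue A → queue [P, S, C, O, G, A]
Visit P → queue [S, C, O, G, A]
Visit S → queue [C, O, G, A]
Visit C → queue [O, G, A]
Visit O → queue [G, A]
Visit G → queue [A]
Visit A → queue []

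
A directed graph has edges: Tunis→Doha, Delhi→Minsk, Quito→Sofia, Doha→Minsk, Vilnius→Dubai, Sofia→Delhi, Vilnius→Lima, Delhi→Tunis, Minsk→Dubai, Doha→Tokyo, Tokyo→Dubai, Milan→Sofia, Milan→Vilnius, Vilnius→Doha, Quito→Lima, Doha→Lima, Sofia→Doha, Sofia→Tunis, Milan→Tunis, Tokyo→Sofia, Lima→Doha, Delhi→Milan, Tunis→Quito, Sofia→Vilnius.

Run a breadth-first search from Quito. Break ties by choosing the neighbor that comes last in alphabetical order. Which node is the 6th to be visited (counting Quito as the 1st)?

Doha

Visit Quito; enqueue Sofia, Lima → queue [Sofia, Lima]
Visit Sofia; enqueue Vilnius, Tunis, Doha, Delhi → queue [Lima, Vilnius, Tunis, Doha, Delhi]
Visit Lima → queue [Vilnius, Tunis, Doha, Delhi]
Visit Vilnius; enqueue Dubai → queue [Tunis, Doha, Delhi, Dubai]
Visit Tunis → queue [Doha, Delhi, Dubai]
Visit Doha; enqueue Tokyo, Minsk → queue [Delhi, Dubai, Tokyo, Minsk]
Visit Delhi; enqueue Milan → queue [Dubai, Tokyo, Minsk, Milan]
Visit Dubai → queue [Tokyo, Minsk, Milan]
Visit Tokyo → queue [Minsk, Milan]
Visit Minsk → queue [Milan]
Visit Milan → queue []

Visit order: Quito, Sofia, Lima, Vilnius, Tunis, Doha, Delhi, Dubai, Tokyo, Minsk, Milan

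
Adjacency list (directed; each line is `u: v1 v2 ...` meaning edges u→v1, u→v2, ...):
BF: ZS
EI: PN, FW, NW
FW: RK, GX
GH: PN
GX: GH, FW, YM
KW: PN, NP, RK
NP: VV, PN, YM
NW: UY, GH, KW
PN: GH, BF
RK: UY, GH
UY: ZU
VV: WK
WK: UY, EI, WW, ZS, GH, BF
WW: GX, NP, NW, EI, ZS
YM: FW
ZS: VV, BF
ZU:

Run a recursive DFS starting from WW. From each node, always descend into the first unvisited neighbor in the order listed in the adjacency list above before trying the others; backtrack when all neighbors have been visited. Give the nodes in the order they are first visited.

WW GX GH PN BF ZS VV WK UY ZU EI FW RK NW KW NP YM

Visit WW
WW → GX
GX → GH
GH → PN
PN → BF
BF → ZS
ZS → VV
VV → WK
WK → UY
UY → ZU
WK → EI
EI → FW
FW → RK
EI → NW
NW → KW
KW → NP
NP → YM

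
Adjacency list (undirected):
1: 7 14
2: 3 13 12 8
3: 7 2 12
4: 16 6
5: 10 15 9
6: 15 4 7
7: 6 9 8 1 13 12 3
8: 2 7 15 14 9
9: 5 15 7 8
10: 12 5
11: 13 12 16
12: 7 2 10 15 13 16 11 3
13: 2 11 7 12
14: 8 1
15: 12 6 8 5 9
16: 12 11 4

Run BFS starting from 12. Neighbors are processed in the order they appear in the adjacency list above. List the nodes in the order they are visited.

Visit 12; enqueue 7, 2, 10, 15, 13, 16, 11, 3 → queue [7, 2, 10, 15, 13, 16, 11, 3]
Visit 7; enqueue 6, 9, 8, 1 → queue [2, 10, 15, 13, 16, 11, 3, 6, 9, 8, 1]
Visit 2 → queue [10, 15, 13, 16, 11, 3, 6, 9, 8, 1]
Visit 10; enqueue 5 → queue [15, 13, 16, 11, 3, 6, 9, 8, 1, 5]
Visit 15 → queue [13, 16, 11, 3, 6, 9, 8, 1, 5]
Visit 13 → queue [16, 11, 3, 6, 9, 8, 1, 5]
Visit 16; enqueue 4 → queue [11, 3, 6, 9, 8, 1, 5, 4]
Visit 11 → queue [3, 6, 9, 8, 1, 5, 4]
Visit 3 → queue [6, 9, 8, 1, 5, 4]
Visit 6 → queue [9, 8, 1, 5, 4]
Visit 9 → queue [8, 1, 5, 4]
Visit 8; enqueue 14 → queue [1, 5, 4, 14]
Visit 1 → queue [5, 4, 14]
Visit 5 → queue [4, 14]
Visit 4 → queue [14]
Visit 14 → queue []

12 → 7 → 2 → 10 → 15 → 13 → 16 → 11 → 3 → 6 → 9 → 8 → 1 → 5 → 4 → 14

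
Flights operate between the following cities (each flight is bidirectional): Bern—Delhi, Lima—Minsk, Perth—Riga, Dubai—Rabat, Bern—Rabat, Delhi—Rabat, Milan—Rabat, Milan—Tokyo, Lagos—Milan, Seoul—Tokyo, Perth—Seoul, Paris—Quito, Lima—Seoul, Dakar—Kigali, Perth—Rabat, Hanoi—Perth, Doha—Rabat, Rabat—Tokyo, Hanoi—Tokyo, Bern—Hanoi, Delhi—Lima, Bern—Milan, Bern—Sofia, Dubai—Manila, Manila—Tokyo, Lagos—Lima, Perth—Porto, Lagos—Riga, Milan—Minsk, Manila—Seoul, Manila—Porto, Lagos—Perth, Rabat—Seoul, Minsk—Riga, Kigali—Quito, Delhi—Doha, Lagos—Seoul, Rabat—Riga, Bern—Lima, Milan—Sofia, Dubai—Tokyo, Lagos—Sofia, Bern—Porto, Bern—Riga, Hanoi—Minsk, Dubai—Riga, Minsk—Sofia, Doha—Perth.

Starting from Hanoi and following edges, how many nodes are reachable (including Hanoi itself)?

BFS from Hanoi visits: Hanoi, Tokyo, Perth, Minsk, Bern, Seoul, Rabat, Milan, Manila, Dubai, Riga, Porto, Lagos, Doha, Sofia, Lima, Delhi
Reachable nodes: 17 of 21 total.

17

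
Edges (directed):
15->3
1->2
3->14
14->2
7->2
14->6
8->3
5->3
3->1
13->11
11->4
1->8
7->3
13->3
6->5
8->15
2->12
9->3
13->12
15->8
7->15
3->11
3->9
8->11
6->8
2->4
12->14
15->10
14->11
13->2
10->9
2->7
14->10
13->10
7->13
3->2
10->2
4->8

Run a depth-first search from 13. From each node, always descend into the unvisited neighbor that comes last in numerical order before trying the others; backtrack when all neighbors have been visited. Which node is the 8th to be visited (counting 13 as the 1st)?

Visit 13
13 → 12
12 → 14
14 → 11
11 → 4
4 → 8
8 → 15
15 → 10
10 → 9
9 → 3
3 → 2
2 → 7
3 → 1
14 → 6
6 → 5

Visit order: 13, 12, 14, 11, 4, 8, 15, 10, 9, 3, 2, 7, 1, 6, 5

10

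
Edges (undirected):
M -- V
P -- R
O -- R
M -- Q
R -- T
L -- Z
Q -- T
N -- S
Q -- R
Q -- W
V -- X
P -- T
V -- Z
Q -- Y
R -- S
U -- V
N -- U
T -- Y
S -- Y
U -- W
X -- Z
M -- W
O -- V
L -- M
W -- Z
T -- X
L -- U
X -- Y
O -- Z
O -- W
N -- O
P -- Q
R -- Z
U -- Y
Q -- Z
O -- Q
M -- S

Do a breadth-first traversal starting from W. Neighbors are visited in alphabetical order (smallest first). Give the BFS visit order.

Visit W; enqueue M, O, Q, U, Z → queue [M, O, Q, U, Z]
Visit M; enqueue L, S, V → queue [O, Q, U, Z, L, S, V]
Visit O; enqueue N, R → queue [Q, U, Z, L, S, V, N, R]
Visit Q; enqueue P, T, Y → queue [U, Z, L, S, V, N, R, P, T, Y]
Visit U → queue [Z, L, S, V, N, R, P, T, Y]
Visit Z; enqueue X → queue [L, S, V, N, R, P, T, Y, X]
Visit L → queue [S, V, N, R, P, T, Y, X]
Visit S → queue [V, N, R, P, T, Y, X]
Visit V → queue [N, R, P, T, Y, X]
Visit N → queue [R, P, T, Y, X]
Visit R → queue [P, T, Y, X]
Visit P → queue [T, Y, X]
Visit T → queue [Y, X]
Visit Y → queue [X]
Visit X → queue []

W → M → O → Q → U → Z → L → S → V → N → R → P → T → Y → X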